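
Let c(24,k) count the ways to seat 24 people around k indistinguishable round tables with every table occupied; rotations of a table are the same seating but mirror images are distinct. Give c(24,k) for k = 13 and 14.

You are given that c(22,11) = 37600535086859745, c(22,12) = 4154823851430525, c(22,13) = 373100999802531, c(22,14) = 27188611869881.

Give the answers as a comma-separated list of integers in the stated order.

413356714301314056, 34701806448704206

row 23: T[23][12]=22·4154823851430525+37600535086859745=129006659818331295  T[23][13]=22·373100999802531+4154823851430525=12363045847086207  T[23][14]=22·27188611869881+373100999802531=971250460939913
row 24: T[24][13]=23·12363045847086207+129006659818331295=413356714301314056  T[24][14]=23·971250460939913+12363045847086207=34701806448704206
Read c(24,13) = 413356714301314056, c(24,14) = 34701806448704206.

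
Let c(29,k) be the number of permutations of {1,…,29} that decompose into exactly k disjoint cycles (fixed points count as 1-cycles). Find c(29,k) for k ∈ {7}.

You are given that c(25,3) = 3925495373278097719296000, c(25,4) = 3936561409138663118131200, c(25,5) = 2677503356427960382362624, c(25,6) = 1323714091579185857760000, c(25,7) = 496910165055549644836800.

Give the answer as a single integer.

354237722035840197377888292864

i=26: T(26,4)=3925495373278097719296000+25·3936561409138663118131200=102339530601744675672576000 | T(26,5)=3936561409138663118131200+25·2677503356427960382362624=70874145319837672677196800 | T(26,6)=2677503356427960382362624+25·1323714091579185857760000=35770355645907606826362624 | T(26,7)=1323714091579185857760000+25·496910165055549644836800=13746468217967926978680000
i=27: T(27,5)=102339530601744675672576000+26·70874145319837672677196800=1945067308917524165279692800 | T(27,6)=70874145319837672677196800+26·35770355645907606826362624=1000903392113435450162625024 | T(27,7)=35770355645907606826362624+26·13746468217967926978680000=393178529313073708272042624
i=28: T(28,6)=1945067308917524165279692800+27·1000903392113435450162625024=28969458895980281319670568448 | T(28,7)=1000903392113435450162625024+27·393178529313073708272042624=11616723683566425573507775872
i=29: T(29,7)=28969458895980281319670568448+28·11616723683566425573507775872=354237722035840197377888292864
Read c(29,7) = 354237722035840197377888292864.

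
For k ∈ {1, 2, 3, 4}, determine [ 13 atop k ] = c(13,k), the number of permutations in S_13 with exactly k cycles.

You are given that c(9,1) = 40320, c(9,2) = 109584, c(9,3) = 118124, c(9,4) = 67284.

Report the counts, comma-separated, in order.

r10: T_10,1=9×40320+0=362880; T_10,2=9×109584+40320=1026576; T_10,3=9×118124+109584=1172700; T_10,4=9×67284+118124=723680
r11: T_11,1=10×362880+0=3628800; T_11,2=10×1026576+362880=10628640; T_11,3=10×1172700+1026576=12753576; T_11,4=10×723680+1172700=8409500
r12: T_12,1=11×3628800+0=39916800; T_12,2=11×10628640+3628800=120543840; T_12,3=11×12753576+10628640=150917976; T_12,4=11×8409500+12753576=105258076
r13: T_13,1=12×39916800+0=479001600; T_13,2=12×120543840+39916800=1486442880; T_13,3=12×150917976+120543840=1931559552; T_13,4=12×105258076+150917976=1414014888
Read c(13,1) = 479001600, c(13,2) = 1486442880, c(13,3) = 1931559552, c(13,4) = 1414014888.

479001600, 1486442880, 1931559552, 1414014888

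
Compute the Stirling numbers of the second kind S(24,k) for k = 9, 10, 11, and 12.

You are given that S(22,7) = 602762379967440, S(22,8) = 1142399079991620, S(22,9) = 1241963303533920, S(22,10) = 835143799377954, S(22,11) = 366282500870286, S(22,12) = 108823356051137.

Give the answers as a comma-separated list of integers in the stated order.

120622574326072500, 108254081784931500, 63100165695775560, 24930204590758260

row 23: T[23][8]=8·1142399079991620+602762379967440=9741955019900400  T[23][9]=9·1241963303533920+1142399079991620=12320068811796900  T[23][10]=10·835143799377954+1241963303533920=9593401297313460  T[23][11]=11·366282500870286+835143799377954=4864251308951100  T[23][12]=12·108823356051137+366282500870286=1672162773483930
row 24: T[24][9]=9·12320068811796900+9741955019900400=120622574326072500  T[24][10]=10·9593401297313460+12320068811796900=108254081784931500  T[24][11]=11·4864251308951100+9593401297313460=63100165695775560  T[24][12]=12·1672162773483930+4864251308951100=24930204590758260
Read S(24,9) = 120622574326072500, S(24,10) = 108254081784931500, S(24,11) = 63100165695775560, S(24,12) = 24930204590758260.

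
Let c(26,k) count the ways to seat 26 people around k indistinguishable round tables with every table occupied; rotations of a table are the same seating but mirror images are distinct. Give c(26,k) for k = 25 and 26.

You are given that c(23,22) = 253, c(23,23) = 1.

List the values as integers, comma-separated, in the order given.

325, 1

i=24: T(24,23)=253+23·1=276 | T(24,24)=1+23·0=1
i=25: T(25,24)=276+24·1=300 | T(25,25)=1+24·0=1
i=26: T(26,25)=300+25·1=325 | T(26,26)=1+25·0=1
Read c(26,25) = 325, c(26,26) = 1.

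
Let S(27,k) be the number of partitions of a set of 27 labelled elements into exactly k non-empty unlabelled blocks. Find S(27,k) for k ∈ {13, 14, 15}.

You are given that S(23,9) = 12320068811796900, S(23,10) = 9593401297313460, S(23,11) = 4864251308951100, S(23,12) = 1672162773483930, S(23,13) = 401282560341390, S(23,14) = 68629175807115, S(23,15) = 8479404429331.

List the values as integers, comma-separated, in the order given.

row 24: T[24][10]=10·9593401297313460+12320068811796900=108254081784931500  T[24][11]=11·4864251308951100+9593401297313460=63100165695775560  T[24][12]=12·1672162773483930+4864251308951100=24930204590758260  T[24][13]=13·401282560341390+1672162773483930=6888836057922000  T[24][14]=14·68629175807115+401282560341390=1362091021641000  T[24][15]=15·8479404429331+68629175807115=195820242247080
row 25: T[25][11]=11·63100165695775560+108254081784931500=802355904438462660  T[25][12]=12·24930204590758260+63100165695775560=362262620784874680  T[25][13]=13·6888836057922000+24930204590758260=114485073343744260  T[25][14]=14·1362091021641000+6888836057922000=25958110360896000  T[25][15]=15·195820242247080+1362091021641000=4299394655347200
row 26: T[26][12]=12·362262620784874680+802355904438462660=5149507353856958820  T[26][13]=13·114485073343744260+362262620784874680=1850568574253550060  T[26][14]=14·25958110360896000+114485073343744260=477898618396288260  T[26][15]=15·4299394655347200+25958110360896000=90449030191104000
row 27: T[27][13]=13·1850568574253550060+5149507353856958820=29206898819153109600  T[27][14]=14·477898618396288260+1850568574253550060=8541149231801585700  T[27][15]=15·90449030191104000+477898618396288260=1834634071262848260
Read S(27,13) = 29206898819153109600, S(27,14) = 8541149231801585700, S(27,15) = 1834634071262848260.

29206898819153109600, 8541149231801585700, 1834634071262848260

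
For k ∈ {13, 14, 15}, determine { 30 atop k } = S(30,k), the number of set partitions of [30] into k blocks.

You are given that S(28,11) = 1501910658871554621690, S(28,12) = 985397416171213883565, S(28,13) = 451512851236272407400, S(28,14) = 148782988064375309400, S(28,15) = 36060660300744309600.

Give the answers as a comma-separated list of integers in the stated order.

102442517922081938561415, 42337710060168129525765, 12879868072770626040000

row 29: T[29][12]=12·985397416171213883565+1501910658871554621690=13326679652926121224470  T[29][13]=13·451512851236272407400+985397416171213883565=6855064482242755179765  T[29][14]=14·148782988064375309400+451512851236272407400=2534474684137526739000  T[29][15]=15·36060660300744309600+148782988064375309400=689692892575539953400
row 30: T[30][13]=13·6855064482242755179765+13326679652926121224470=102442517922081938561415  T[30][14]=14·2534474684137526739000+6855064482242755179765=42337710060168129525765  T[30][15]=15·689692892575539953400+2534474684137526739000=12879868072770626040000
Read S(30,13) = 102442517922081938561415, S(30,14) = 42337710060168129525765, S(30,15) = 12879868072770626040000.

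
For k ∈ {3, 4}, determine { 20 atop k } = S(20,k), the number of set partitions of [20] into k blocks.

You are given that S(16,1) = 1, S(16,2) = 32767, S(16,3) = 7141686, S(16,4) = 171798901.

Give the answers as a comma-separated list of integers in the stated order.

@17  (17,1):1·1+0→1, (17,2):32767·2+1→65535, (17,3):7141686·3+32767→21457825, (17,4):171798901·4+7141686→694337290
@18  (18,1):1·1+0→1, (18,2):65535·2+1→131071, (18,3):21457825·3+65535→64439010, (18,4):694337290·4+21457825→2798806985
@19  (19,2):131071·2+1→262143, (19,3):64439010·3+131071→193448101, (19,4):2798806985·4+64439010→11259666950
@20  (20,3):193448101·3+262143→580606446, (20,4):11259666950·4+193448101→45232115901
Read S(20,3) = 580606446, S(20,4) = 45232115901.

580606446, 45232115901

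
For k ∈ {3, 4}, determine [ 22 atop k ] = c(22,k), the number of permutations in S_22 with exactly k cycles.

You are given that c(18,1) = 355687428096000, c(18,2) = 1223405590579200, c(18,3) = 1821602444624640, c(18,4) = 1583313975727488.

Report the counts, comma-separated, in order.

298631902863216384000, 284093315901811468800

r19: T_19,1=18×355687428096000+0=6402373705728000; T_19,2=18×1223405590579200+355687428096000=22376988058521600; T_19,3=18×1821602444624640+1223405590579200=34012249593822720; T_19,4=18×1583313975727488+1821602444624640=30321254007719424
r20: T_20,1=19×6402373705728000+0=121645100408832000; T_20,2=19×22376988058521600+6402373705728000=431565146817638400; T_20,3=19×34012249593822720+22376988058521600=668609730341153280; T_20,4=19×30321254007719424+34012249593822720=610116075740491776
r21: T_21,2=20×431565146817638400+121645100408832000=8752948036761600000; T_21,3=20×668609730341153280+431565146817638400=13803759753640704000; T_21,4=20×610116075740491776+668609730341153280=12870931245150988800
r22: T_22,3=21×13803759753640704000+8752948036761600000=298631902863216384000; T_22,4=21×12870931245150988800+13803759753640704000=284093315901811468800
Read c(22,3) = 298631902863216384000, c(22,4) = 284093315901811468800.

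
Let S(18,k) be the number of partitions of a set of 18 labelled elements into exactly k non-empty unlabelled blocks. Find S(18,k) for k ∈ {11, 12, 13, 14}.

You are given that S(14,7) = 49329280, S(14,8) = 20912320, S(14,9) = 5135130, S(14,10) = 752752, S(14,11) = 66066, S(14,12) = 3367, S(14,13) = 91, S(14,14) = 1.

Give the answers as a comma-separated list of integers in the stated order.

8391004908, 1256328866, 125854638, 8408778

[15] T[15,8]:8*20912320+49329280=216627840 · T[15,9]:9*5135130+20912320=67128490 · T[15,10]:10*752752+5135130=12662650 · T[15,11]:11*66066+752752=1479478 · T[15,12]:12*3367+66066=106470 · T[15,13]:13*91+3367=4550 · T[15,14]:14*1+91=105
[16] T[16,9]:9*67128490+216627840=820784250 · T[16,10]:10*12662650+67128490=193754990 · T[16,11]:11*1479478+12662650=28936908 · T[16,12]:12*106470+1479478=2757118 · T[16,13]:13*4550+106470=165620 · T[16,14]:14*105+4550=6020
[17] T[17,10]:10*193754990+820784250=2758334150 · T[17,11]:11*28936908+193754990=512060978 · T[17,12]:12*2757118+28936908=62022324 · T[17,13]:13*165620+2757118=4910178 · T[17,14]:14*6020+165620=249900
[18] T[18,11]:11*512060978+2758334150=8391004908 · T[18,12]:12*62022324+512060978=1256328866 · T[18,13]:13*4910178+62022324=125854638 · T[18,14]:14*249900+4910178=8408778
Read S(18,11) = 8391004908, S(18,12) = 1256328866, S(18,13) = 125854638, S(18,14) = 8408778.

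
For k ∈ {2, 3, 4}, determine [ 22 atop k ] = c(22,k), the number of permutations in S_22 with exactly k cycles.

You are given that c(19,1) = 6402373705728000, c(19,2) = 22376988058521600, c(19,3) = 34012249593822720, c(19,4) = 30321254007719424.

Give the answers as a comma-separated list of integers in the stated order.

186244810780170240000, 298631902863216384000, 284093315901811468800

r20: T_20,1=19×6402373705728000+0=121645100408832000; T_20,2=19×22376988058521600+6402373705728000=431565146817638400; T_20,3=19×34012249593822720+22376988058521600=668609730341153280; T_20,4=19×30321254007719424+34012249593822720=610116075740491776
r21: T_21,1=20×121645100408832000+0=2432902008176640000; T_21,2=20×431565146817638400+121645100408832000=8752948036761600000; T_21,3=20×668609730341153280+431565146817638400=13803759753640704000; T_21,4=20×610116075740491776+668609730341153280=12870931245150988800
r22: T_22,2=21×8752948036761600000+2432902008176640000=186244810780170240000; T_22,3=21×13803759753640704000+8752948036761600000=298631902863216384000; T_22,4=21×12870931245150988800+13803759753640704000=284093315901811468800
Read c(22,2) = 186244810780170240000, c(22,3) = 298631902863216384000, c(22,4) = 284093315901811468800.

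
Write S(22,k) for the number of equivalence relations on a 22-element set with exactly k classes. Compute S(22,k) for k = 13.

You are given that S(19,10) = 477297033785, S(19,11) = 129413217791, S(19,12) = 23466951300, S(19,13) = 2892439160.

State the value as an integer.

@20  (20,11):129413217791·11+477297033785→1900842429486, (20,12):23466951300·12+129413217791→411016633391, (20,13):2892439160·13+23466951300→61068660380
@21  (21,12):411016633391·12+1900842429486→6833042030178, (21,13):61068660380·13+411016633391→1204909218331
@22  (22,13):1204909218331·13+6833042030178→22496861868481
Read S(22,13) = 22496861868481.

22496861868481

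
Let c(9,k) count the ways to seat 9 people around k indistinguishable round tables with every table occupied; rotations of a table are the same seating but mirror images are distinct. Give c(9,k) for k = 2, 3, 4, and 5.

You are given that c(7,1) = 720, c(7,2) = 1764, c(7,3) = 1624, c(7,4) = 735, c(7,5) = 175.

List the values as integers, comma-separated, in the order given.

i=8: T(8,1)=0+7·720=5040 | T(8,2)=720+7·1764=13068 | T(8,3)=1764+7·1624=13132 | T(8,4)=1624+7·735=6769 | T(8,5)=735+7·175=1960
i=9: T(9,2)=5040+8·13068=109584 | T(9,3)=13068+8·13132=118124 | T(9,4)=13132+8·6769=67284 | T(9,5)=6769+8·1960=22449
Read c(9,2) = 109584, c(9,3) = 118124, c(9,4) = 67284, c(9,5) = 22449.

109584, 118124, 67284, 22449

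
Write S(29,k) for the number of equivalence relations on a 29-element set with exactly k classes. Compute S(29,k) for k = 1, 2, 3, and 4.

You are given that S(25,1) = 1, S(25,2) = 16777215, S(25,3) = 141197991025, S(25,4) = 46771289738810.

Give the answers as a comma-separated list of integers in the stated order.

r26: T_26,1=1×1+0=1; T_26,2=2×16777215+1=33554431; T_26,3=3×141197991025+16777215=423610750290; T_26,4=4×46771289738810+141197991025=187226356946265
r27: T_27,1=1×1+0=1; T_27,2=2×33554431+1=67108863; T_27,3=3×423610750290+33554431=1270865805301; T_27,4=4×187226356946265+423610750290=749329038535350
r28: T_28,1=1×1+0=1; T_28,2=2×67108863+1=134217727; T_28,3=3×1270865805301+67108863=3812664524766; T_28,4=4×749329038535350+1270865805301=2998587019946701
r29: T_29,1=1×1+0=1; T_29,2=2×134217727+1=268435455; T_29,3=3×3812664524766+134217727=11438127792025; T_29,4=4×2998587019946701+3812664524766=11998160744311570
Read S(29,1) = 1, S(29,2) = 268435455, S(29,3) = 11438127792025, S(29,4) = 11998160744311570.

1, 268435455, 11438127792025, 11998160744311570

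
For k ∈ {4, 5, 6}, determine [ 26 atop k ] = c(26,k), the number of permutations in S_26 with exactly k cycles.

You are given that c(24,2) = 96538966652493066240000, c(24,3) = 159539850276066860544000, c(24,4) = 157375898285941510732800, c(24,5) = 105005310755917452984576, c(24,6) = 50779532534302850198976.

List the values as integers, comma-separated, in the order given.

102339530601744675672576000, 70874145319837672677196800, 35770355645907606826362624

@25  (25,3):159539850276066860544000·24+96538966652493066240000→3925495373278097719296000, (25,4):157375898285941510732800·24+159539850276066860544000→3936561409138663118131200, (25,5):105005310755917452984576·24+157375898285941510732800→2677503356427960382362624, (25,6):50779532534302850198976·24+105005310755917452984576→1323714091579185857760000
@26  (26,4):3936561409138663118131200·25+3925495373278097719296000→102339530601744675672576000, (26,5):2677503356427960382362624·25+3936561409138663118131200→70874145319837672677196800, (26,6):1323714091579185857760000·25+2677503356427960382362624→35770355645907606826362624
Read c(26,4) = 102339530601744675672576000, c(26,5) = 70874145319837672677196800, c(26,6) = 35770355645907606826362624.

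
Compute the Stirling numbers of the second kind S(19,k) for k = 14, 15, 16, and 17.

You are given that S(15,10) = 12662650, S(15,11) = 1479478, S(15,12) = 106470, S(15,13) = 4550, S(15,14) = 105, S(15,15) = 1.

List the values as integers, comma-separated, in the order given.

243577530, 13916778, 527136, 12597

row 16: T[16][11]=11·1479478+12662650=28936908  T[16][12]=12·106470+1479478=2757118  T[16][13]=13·4550+106470=165620  T[16][14]=14·105+4550=6020  T[16][15]=15·1+105=120  T[16][16]=16·0+1=1
row 17: T[17][12]=12·2757118+28936908=62022324  T[17][13]=13·165620+2757118=4910178  T[17][14]=14·6020+165620=249900  T[17][15]=15·120+6020=7820  T[17][16]=16·1+120=136  T[17][17]=17·0+1=1
row 18: T[18][13]=13·4910178+62022324=125854638  T[18][14]=14·249900+4910178=8408778  T[18][15]=15·7820+249900=367200  T[18][16]=16·136+7820=9996  T[18][17]=17·1+136=153
row 19: T[19][14]=14·8408778+125854638=243577530  T[19][15]=15·367200+8408778=13916778  T[19][16]=16·9996+367200=527136  T[19][17]=17·153+9996=12597
Read S(19,14) = 243577530, S(19,15) = 13916778, S(19,16) = 527136, S(19,17) = 12597.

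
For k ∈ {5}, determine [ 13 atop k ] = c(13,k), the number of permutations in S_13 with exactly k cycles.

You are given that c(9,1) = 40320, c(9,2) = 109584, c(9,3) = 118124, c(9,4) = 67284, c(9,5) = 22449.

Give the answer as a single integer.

[10] T[10,2]:9*109584+40320=1026576 · T[10,3]:9*118124+109584=1172700 · T[10,4]:9*67284+118124=723680 · T[10,5]:9*22449+67284=269325
[11] T[11,3]:10*1172700+1026576=12753576 · T[11,4]:10*723680+1172700=8409500 · T[11,5]:10*269325+723680=3416930
[12] T[12,4]:11*8409500+12753576=105258076 · T[12,5]:11*3416930+8409500=45995730
[13] T[13,5]:12*45995730+105258076=657206836
Read c(13,5) = 657206836.

657206836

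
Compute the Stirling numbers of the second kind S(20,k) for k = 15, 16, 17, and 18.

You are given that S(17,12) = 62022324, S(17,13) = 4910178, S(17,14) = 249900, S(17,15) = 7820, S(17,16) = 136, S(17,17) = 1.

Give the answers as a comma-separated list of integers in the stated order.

452329200, 22350954, 741285, 15675

row 18: T[18][13]=13·4910178+62022324=125854638  T[18][14]=14·249900+4910178=8408778  T[18][15]=15·7820+249900=367200  T[18][16]=16·136+7820=9996  T[18][17]=17·1+136=153  T[18][18]=18·0+1=1
row 19: T[19][14]=14·8408778+125854638=243577530  T[19][15]=15·367200+8408778=13916778  T[19][16]=16·9996+367200=527136  T[19][17]=17·153+9996=12597  T[19][18]=18·1+153=171
row 20: T[20][15]=15·13916778+243577530=452329200  T[20][16]=16·527136+13916778=22350954  T[20][17]=17·12597+527136=741285  T[20][18]=18·171+12597=15675
Read S(20,15) = 452329200, S(20,16) = 22350954, S(20,17) = 741285, S(20,18) = 15675.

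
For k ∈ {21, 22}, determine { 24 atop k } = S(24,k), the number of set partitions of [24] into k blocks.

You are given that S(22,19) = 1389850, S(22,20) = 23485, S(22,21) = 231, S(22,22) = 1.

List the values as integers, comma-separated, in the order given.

r23: T_23,20=20×23485+1389850=1859550; T_23,21=21×231+23485=28336; T_23,22=22×1+231=253
r24: T_24,21=21×28336+1859550=2454606; T_24,22=22×253+28336=33902
Read S(24,21) = 2454606, S(24,22) = 33902.

2454606, 33902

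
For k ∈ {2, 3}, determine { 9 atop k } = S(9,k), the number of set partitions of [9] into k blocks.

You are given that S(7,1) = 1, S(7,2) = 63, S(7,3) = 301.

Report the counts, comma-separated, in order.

255, 3025

i=8: T(8,1)=0+1·1=1 | T(8,2)=1+2·63=127 | T(8,3)=63+3·301=966
i=9: T(9,2)=1+2·127=255 | T(9,3)=127+3·966=3025
Read S(9,2) = 255, S(9,3) = 3025.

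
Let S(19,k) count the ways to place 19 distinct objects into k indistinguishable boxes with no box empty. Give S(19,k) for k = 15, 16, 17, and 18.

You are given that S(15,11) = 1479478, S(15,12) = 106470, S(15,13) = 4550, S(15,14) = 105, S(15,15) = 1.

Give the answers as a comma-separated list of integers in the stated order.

@16  (16,12):106470·12+1479478→2757118, (16,13):4550·13+106470→165620, (16,14):105·14+4550→6020, (16,15):1·15+105→120, (16,16):0·16+1→1
@17  (17,13):165620·13+2757118→4910178, (17,14):6020·14+165620→249900, (17,15):120·15+6020→7820, (17,16):1·16+120→136, (17,17):0·17+1→1
@18  (18,14):249900·14+4910178→8408778, (18,15):7820·15+249900→367200, (18,16):136·16+7820→9996, (18,17):1·17+136→153, (18,18):0·18+1→1
@19  (19,15):367200·15+8408778→13916778, (19,16):9996·16+367200→527136, (19,17):153·17+9996→12597, (19,18):1·18+153→171
Read S(19,15) = 13916778, S(19,16) = 527136, S(19,17) = 12597, S(19,18) = 171.

13916778, 527136, 12597, 171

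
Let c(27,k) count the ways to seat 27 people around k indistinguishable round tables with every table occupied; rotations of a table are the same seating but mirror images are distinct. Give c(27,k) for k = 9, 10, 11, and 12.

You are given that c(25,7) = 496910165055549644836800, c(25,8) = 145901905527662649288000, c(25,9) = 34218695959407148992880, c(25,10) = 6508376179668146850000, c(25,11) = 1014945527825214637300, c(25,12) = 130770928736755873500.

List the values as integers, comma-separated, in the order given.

30180059720580991603896800, 6121499916241722700424880, 1025860474208872152587880, 143271701777645411127300

row 26: T[26][8]=25·145901905527662649288000+496910165055549644836800=4144457803247115877036800  T[26][9]=25·34218695959407148992880+145901905527662649288000=1001369304512841374110000  T[26][10]=25·6508376179668146850000+34218695959407148992880=196928100451110820242880  T[26][11]=25·1014945527825214637300+6508376179668146850000=31882014375298512782500  T[26][12]=25·130770928736755873500+1014945527825214637300=4284218746244111474800
row 27: T[27][9]=26·1001369304512841374110000+4144457803247115877036800=30180059720580991603896800  T[27][10]=26·196928100451110820242880+1001369304512841374110000=6121499916241722700424880  T[27][11]=26·31882014375298512782500+196928100451110820242880=1025860474208872152587880  T[27][12]=26·4284218746244111474800+31882014375298512782500=143271701777645411127300
Read c(27,9) = 30180059720580991603896800, c(27,10) = 6121499916241722700424880, c(27,11) = 1025860474208872152587880, c(27,12) = 143271701777645411127300.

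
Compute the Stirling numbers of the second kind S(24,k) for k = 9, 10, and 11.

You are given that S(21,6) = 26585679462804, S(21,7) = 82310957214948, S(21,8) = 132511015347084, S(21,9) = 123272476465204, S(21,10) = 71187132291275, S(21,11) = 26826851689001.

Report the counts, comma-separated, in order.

i=22: T(22,7)=26585679462804+7·82310957214948=602762379967440 | T(22,8)=82310957214948+8·132511015347084=1142399079991620 | T(22,9)=132511015347084+9·123272476465204=1241963303533920 | T(22,10)=123272476465204+10·71187132291275=835143799377954 | T(22,11)=71187132291275+11·26826851689001=366282500870286
i=23: T(23,8)=602762379967440+8·1142399079991620=9741955019900400 | T(23,9)=1142399079991620+9·1241963303533920=12320068811796900 | T(23,10)=1241963303533920+10·835143799377954=9593401297313460 | T(23,11)=835143799377954+11·366282500870286=4864251308951100
i=24: T(24,9)=9741955019900400+9·12320068811796900=120622574326072500 | T(24,10)=12320068811796900+10·9593401297313460=108254081784931500 | T(24,11)=9593401297313460+11·4864251308951100=63100165695775560
Read S(24,9) = 120622574326072500, S(24,10) = 108254081784931500, S(24,11) = 63100165695775560.

120622574326072500, 108254081784931500, 63100165695775560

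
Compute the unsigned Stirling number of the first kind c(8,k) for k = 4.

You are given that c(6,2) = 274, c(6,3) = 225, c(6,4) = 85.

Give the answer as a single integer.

6769

r7: T_7,3=6×225+274=1624; T_7,4=6×85+225=735
r8: T_8,4=7×735+1624=6769
Read c(8,4) = 6769.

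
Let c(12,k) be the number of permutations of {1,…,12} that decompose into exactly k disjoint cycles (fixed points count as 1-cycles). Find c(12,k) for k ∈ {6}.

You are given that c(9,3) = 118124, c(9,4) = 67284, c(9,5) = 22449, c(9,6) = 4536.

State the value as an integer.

13339535

r10: T_10,4=9×67284+118124=723680; T_10,5=9×22449+67284=269325; T_10,6=9×4536+22449=63273
r11: T_11,5=10×269325+723680=3416930; T_11,6=10×63273+269325=902055
r12: T_12,6=11×902055+3416930=13339535
Read c(12,6) = 13339535.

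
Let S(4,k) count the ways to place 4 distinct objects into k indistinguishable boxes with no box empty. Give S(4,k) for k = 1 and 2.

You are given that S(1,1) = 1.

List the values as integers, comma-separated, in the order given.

1, 7

row 2: T[2][1]=1·1+0=1  T[2][2]=2·0+1=1
row 3: T[3][1]=1·1+0=1  T[3][2]=2·1+1=3
row 4: T[4][1]=1·1+0=1  T[4][2]=2·3+1=7
Read S(4,1) = 1, S(4,2) = 7.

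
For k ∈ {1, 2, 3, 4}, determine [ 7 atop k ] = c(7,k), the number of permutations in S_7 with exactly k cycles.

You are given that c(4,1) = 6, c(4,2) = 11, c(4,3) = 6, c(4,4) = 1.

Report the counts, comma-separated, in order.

r5: T_5,1=4×6+0=24; T_5,2=4×11+6=50; T_5,3=4×6+11=35; T_5,4=4×1+6=10
r6: T_6,1=5×24+0=120; T_6,2=5×50+24=274; T_6,3=5×35+50=225; T_6,4=5×10+35=85
r7: T_7,1=6×120+0=720; T_7,2=6×274+120=1764; T_7,3=6×225+274=1624; T_7,4=6×85+225=735
Read c(7,1) = 720, c(7,2) = 1764, c(7,3) = 1624, c(7,4) = 735.

720, 1764, 1624, 735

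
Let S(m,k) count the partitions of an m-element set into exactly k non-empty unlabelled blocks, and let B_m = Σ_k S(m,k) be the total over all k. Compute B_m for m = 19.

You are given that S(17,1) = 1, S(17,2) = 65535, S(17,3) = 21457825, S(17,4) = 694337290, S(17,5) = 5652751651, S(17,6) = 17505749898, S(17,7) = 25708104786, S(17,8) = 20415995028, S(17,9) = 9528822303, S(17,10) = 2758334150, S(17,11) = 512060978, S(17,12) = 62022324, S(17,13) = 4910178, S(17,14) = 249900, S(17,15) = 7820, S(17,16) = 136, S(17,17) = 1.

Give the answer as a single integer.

[18] T[18,1]:1*1+0=1 · T[18,2]:2*65535+1=131071 · T[18,3]:3*21457825+65535=64439010 · T[18,4]:4*694337290+21457825=2798806985 · T[18,5]:5*5652751651+694337290=28958095545 · T[18,6]:6*17505749898+5652751651=110687251039 · T[18,7]:7*25708104786+17505749898=197462483400 · T[18,8]:8*20415995028+25708104786=189036065010 · T[18,9]:9*9528822303+20415995028=106175395755 · T[18,10]:10*2758334150+9528822303=37112163803 · T[18,11]:11*512060978+2758334150=8391004908 · T[18,12]:12*62022324+512060978=1256328866 · T[18,13]:13*4910178+62022324=125854638 · T[18,14]:14*249900+4910178=8408778 · T[18,15]:15*7820+249900=367200 · T[18,16]:16*136+7820=9996 · T[18,17]:17*1+136=153 · T[18,18]:18*0+1=1
[19] T[19,1]:1*1+0=1 · T[19,2]:2*131071+1=262143 · T[19,3]:3*64439010+131071=193448101 · T[19,4]:4*2798806985+64439010=11259666950 · T[19,5]:5*28958095545+2798806985=147589284710 · T[19,6]:6*110687251039+28958095545=693081601779 · T[19,7]:7*197462483400+110687251039=1492924634839 · T[19,8]:8*189036065010+197462483400=1709751003480 · T[19,9]:9*106175395755+189036065010=1144614626805 · T[19,10]:10*37112163803+106175395755=477297033785 · T[19,11]:11*8391004908+37112163803=129413217791 · T[19,12]:12*1256328866+8391004908=23466951300 · T[19,13]:13*125854638+1256328866=2892439160 · T[19,14]:14*8408778+125854638=243577530 · T[19,15]:15*367200+8408778=13916778 · T[19,16]:16*9996+367200=527136 · T[19,17]:17*153+9996=12597 · T[19,18]:18*1+153=171 · T[19,19]:19*0+1=1
B_19 = ΣS(19,k) = 1+262143+193448101+11259666950+147589284710+693081601779+1492924634839+1709751003480+1144614626805+477297033785+129413217791+23466951300+2892439160+243577530+13916778+527136+12597+171+1 = 5832742205057

5832742205057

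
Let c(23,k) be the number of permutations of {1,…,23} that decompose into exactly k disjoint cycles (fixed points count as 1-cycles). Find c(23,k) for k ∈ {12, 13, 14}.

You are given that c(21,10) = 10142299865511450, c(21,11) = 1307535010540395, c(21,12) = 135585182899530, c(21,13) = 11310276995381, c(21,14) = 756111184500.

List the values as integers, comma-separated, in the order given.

i=22: T(22,11)=10142299865511450+21·1307535010540395=37600535086859745 | T(22,12)=1307535010540395+21·135585182899530=4154823851430525 | T(22,13)=135585182899530+21·11310276995381=373100999802531 | T(22,14)=11310276995381+21·756111184500=27188611869881
i=23: T(23,12)=37600535086859745+22·4154823851430525=129006659818331295 | T(23,13)=4154823851430525+22·373100999802531=12363045847086207 | T(23,14)=373100999802531+22·27188611869881=971250460939913
Read c(23,12) = 129006659818331295, c(23,13) = 12363045847086207, c(23,14) = 971250460939913.

129006659818331295, 12363045847086207, 971250460939913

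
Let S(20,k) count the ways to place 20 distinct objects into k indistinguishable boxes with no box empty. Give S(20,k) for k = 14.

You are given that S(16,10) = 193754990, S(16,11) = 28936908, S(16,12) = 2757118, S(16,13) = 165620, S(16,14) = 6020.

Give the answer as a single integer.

row 17: T[17][11]=11·28936908+193754990=512060978  T[17][12]=12·2757118+28936908=62022324  T[17][13]=13·165620+2757118=4910178  T[17][14]=14·6020+165620=249900
row 18: T[18][12]=12·62022324+512060978=1256328866  T[18][13]=13·4910178+62022324=125854638  T[18][14]=14·249900+4910178=8408778
row 19: T[19][13]=13·125854638+1256328866=2892439160  T[19][14]=14·8408778+125854638=243577530
row 20: T[20][14]=14·243577530+2892439160=6302524580
Read S(20,14) = 6302524580.

6302524580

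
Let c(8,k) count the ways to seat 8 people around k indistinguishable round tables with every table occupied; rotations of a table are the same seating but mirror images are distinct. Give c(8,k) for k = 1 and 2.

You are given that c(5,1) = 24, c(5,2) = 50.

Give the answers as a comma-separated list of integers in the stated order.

[6] T[6,1]:5*24+0=120 · T[6,2]:5*50+24=274
[7] T[7,1]:6*120+0=720 · T[7,2]:6*274+120=1764
[8] T[8,1]:7*720+0=5040 · T[8,2]:7*1764+720=13068
Read c(8,1) = 5040, c(8,2) = 13068.

5040, 13068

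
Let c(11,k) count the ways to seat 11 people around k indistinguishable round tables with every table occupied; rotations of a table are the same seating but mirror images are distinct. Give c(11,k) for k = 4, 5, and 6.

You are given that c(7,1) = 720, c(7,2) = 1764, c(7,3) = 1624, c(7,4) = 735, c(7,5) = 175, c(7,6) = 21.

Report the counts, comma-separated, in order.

r8: T_8,1=7×720+0=5040; T_8,2=7×1764+720=13068; T_8,3=7×1624+1764=13132; T_8,4=7×735+1624=6769; T_8,5=7×175+735=1960; T_8,6=7×21+175=322
r9: T_9,2=8×13068+5040=109584; T_9,3=8×13132+13068=118124; T_9,4=8×6769+13132=67284; T_9,5=8×1960+6769=22449; T_9,6=8×322+1960=4536
r10: T_10,3=9×118124+109584=1172700; T_10,4=9×67284+118124=723680; T_10,5=9×22449+67284=269325; T_10,6=9×4536+22449=63273
r11: T_11,4=10×723680+1172700=8409500; T_11,5=10×269325+723680=3416930; T_11,6=10×63273+269325=902055
Read c(11,4) = 8409500, c(11,5) = 3416930, c(11,6) = 902055.

8409500, 3416930, 902055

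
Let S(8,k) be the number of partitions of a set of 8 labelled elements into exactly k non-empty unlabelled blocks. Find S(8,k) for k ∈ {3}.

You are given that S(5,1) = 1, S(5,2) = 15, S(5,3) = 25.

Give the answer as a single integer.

966

r6: T_6,1=1×1+0=1; T_6,2=2×15+1=31; T_6,3=3×25+15=90
r7: T_7,2=2×31+1=63; T_7,3=3×90+31=301
r8: T_8,3=3×301+63=966
Read S(8,3) = 966.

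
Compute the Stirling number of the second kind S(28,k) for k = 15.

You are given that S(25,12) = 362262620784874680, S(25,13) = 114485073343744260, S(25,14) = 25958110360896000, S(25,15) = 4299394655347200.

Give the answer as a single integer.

36060660300744309600

row 26: T[26][13]=13·114485073343744260+362262620784874680=1850568574253550060  T[26][14]=14·25958110360896000+114485073343744260=477898618396288260  T[26][15]=15·4299394655347200+25958110360896000=90449030191104000
row 27: T[27][14]=14·477898618396288260+1850568574253550060=8541149231801585700  T[27][15]=15·90449030191104000+477898618396288260=1834634071262848260
row 28: T[28][15]=15·1834634071262848260+8541149231801585700=36060660300744309600
Read S(28,15) = 36060660300744309600.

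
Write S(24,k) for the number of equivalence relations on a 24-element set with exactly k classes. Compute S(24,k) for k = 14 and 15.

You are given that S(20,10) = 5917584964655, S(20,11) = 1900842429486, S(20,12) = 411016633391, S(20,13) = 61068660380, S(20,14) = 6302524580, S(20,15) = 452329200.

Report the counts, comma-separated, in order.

1362091021641000, 195820242247080

row 21: T[21][11]=11·1900842429486+5917584964655=26826851689001  T[21][12]=12·411016633391+1900842429486=6833042030178  T[21][13]=13·61068660380+411016633391=1204909218331  T[21][14]=14·6302524580+61068660380=149304004500  T[21][15]=15·452329200+6302524580=13087462580
row 22: T[22][12]=12·6833042030178+26826851689001=108823356051137  T[22][13]=13·1204909218331+6833042030178=22496861868481  T[22][14]=14·149304004500+1204909218331=3295165281331  T[22][15]=15·13087462580+149304004500=345615943200
row 23: T[23][13]=13·22496861868481+108823356051137=401282560341390  T[23][14]=14·3295165281331+22496861868481=68629175807115  T[23][15]=15·345615943200+3295165281331=8479404429331
row 24: T[24][14]=14·68629175807115+401282560341390=1362091021641000  T[24][15]=15·8479404429331+68629175807115=195820242247080
Read S(24,14) = 1362091021641000, S(24,15) = 195820242247080.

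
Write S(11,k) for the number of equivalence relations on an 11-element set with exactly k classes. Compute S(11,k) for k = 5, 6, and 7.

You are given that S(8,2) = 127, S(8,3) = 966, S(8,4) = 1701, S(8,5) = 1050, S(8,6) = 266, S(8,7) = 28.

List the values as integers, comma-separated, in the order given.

[9] T[9,3]:3*966+127=3025 · T[9,4]:4*1701+966=7770 · T[9,5]:5*1050+1701=6951 · T[9,6]:6*266+1050=2646 · T[9,7]:7*28+266=462
[10] T[10,4]:4*7770+3025=34105 · T[10,5]:5*6951+7770=42525 · T[10,6]:6*2646+6951=22827 · T[10,7]:7*462+2646=5880
[11] T[11,5]:5*42525+34105=246730 · T[11,6]:6*22827+42525=179487 · T[11,7]:7*5880+22827=63987
Read S(11,5) = 246730, S(11,6) = 179487, S(11,7) = 63987.

246730, 179487, 63987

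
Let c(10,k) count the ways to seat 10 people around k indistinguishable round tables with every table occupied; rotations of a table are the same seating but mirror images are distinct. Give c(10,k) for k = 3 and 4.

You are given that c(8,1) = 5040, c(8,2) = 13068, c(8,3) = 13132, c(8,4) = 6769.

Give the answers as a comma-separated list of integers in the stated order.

@9  (9,2):13068·8+5040→109584, (9,3):13132·8+13068→118124, (9,4):6769·8+13132→67284
@10  (10,3):118124·9+109584→1172700, (10,4):67284·9+118124→723680
Read c(10,3) = 1172700, c(10,4) = 723680.

1172700, 723680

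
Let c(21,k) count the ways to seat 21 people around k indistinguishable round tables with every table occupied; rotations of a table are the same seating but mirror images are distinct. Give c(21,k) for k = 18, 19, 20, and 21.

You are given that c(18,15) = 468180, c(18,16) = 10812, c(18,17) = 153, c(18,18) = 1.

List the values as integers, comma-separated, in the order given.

1256850, 20615, 210, 1

[19] T[19,16]:18*10812+468180=662796 · T[19,17]:18*153+10812=13566 · T[19,18]:18*1+153=171 · T[19,19]:18*0+1=1
[20] T[20,17]:19*13566+662796=920550 · T[20,18]:19*171+13566=16815 · T[20,19]:19*1+171=190 · T[20,20]:19*0+1=1
[21] T[21,18]:20*16815+920550=1256850 · T[21,19]:20*190+16815=20615 · T[21,20]:20*1+190=210 · T[21,21]:20*0+1=1
Read c(21,18) = 1256850, c(21,19) = 20615, c(21,20) = 210, c(21,21) = 1.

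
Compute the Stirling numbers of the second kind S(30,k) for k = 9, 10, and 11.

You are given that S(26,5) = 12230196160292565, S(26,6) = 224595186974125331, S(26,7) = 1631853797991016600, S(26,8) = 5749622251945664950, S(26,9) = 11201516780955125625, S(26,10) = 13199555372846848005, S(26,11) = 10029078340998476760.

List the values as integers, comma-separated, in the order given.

88300984248924568770870, 173373343599189364594756, 215047101560666876619690

i=27: T(27,6)=12230196160292565+6·224595186974125331=1359801318005044551 | T(27,7)=224595186974125331+7·1631853797991016600=11647571772911241531 | T(27,8)=1631853797991016600+8·5749622251945664950=47628831813556336200 | T(27,9)=5749622251945664950+9·11201516780955125625=106563273280541795575 | T(27,10)=11201516780955125625+10·13199555372846848005=143197070509423605675 | T(27,11)=13199555372846848005+11·10029078340998476760=123519417123830092365
i=28: T(28,7)=1359801318005044551+7·11647571772911241531=82892803728383735268 | T(28,8)=11647571772911241531+8·47628831813556336200=392678226281361931131 | T(28,9)=47628831813556336200+9·106563273280541795575=1006698291338432496375 | T(28,10)=106563273280541795575+10·143197070509423605675=1538533978374777852325 | T(28,11)=143197070509423605675+11·123519417123830092365=1501910658871554621690
i=29: T(29,8)=82892803728383735268+8·392678226281361931131=3224318613979279184316 | T(29,9)=392678226281361931131+9·1006698291338432496375=9452962848327254398506 | T(29,10)=1006698291338432496375+10·1538533978374777852325=16392038075086211019625 | T(29,11)=1538533978374777852325+11·1501910658871554621690=18059551225961878690915
i=30: T(30,9)=3224318613979279184316+9·9452962848327254398506=88300984248924568770870 | T(30,10)=9452962848327254398506+10·16392038075086211019625=173373343599189364594756 | T(30,11)=16392038075086211019625+11·18059551225961878690915=215047101560666876619690
Read S(30,9) = 88300984248924568770870, S(30,10) = 173373343599189364594756, S(30,11) = 215047101560666876619690.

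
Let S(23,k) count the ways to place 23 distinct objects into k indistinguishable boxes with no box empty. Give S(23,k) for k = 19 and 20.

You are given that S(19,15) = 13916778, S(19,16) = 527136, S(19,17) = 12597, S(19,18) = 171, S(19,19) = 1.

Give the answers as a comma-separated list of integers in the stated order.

79781779, 1859550

@20  (20,16):527136·16+13916778→22350954, (20,17):12597·17+527136→741285, (20,18):171·18+12597→15675, (20,19):1·19+171→190, (20,20):0·20+1→1
@21  (21,17):741285·17+22350954→34952799, (21,18):15675·18+741285→1023435, (21,19):190·19+15675→19285, (21,20):1·20+190→210
@22  (22,18):1023435·18+34952799→53374629, (22,19):19285·19+1023435→1389850, (22,20):210·20+19285→23485
@23  (23,19):1389850·19+53374629→79781779, (23,20):23485·20+1389850→1859550
Read S(23,19) = 79781779, S(23,20) = 1859550.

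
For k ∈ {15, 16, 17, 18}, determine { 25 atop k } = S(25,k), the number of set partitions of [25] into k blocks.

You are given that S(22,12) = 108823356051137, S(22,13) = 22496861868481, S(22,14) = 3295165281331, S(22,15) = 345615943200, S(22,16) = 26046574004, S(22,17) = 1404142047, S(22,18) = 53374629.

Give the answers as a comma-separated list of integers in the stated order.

[23] T[23,13]:13*22496861868481+108823356051137=401282560341390 · T[23,14]:14*3295165281331+22496861868481=68629175807115 · T[23,15]:15*345615943200+3295165281331=8479404429331 · T[23,16]:16*26046574004+345615943200=762361127264 · T[23,17]:17*1404142047+26046574004=49916988803 · T[23,18]:18*53374629+1404142047=2364885369
[24] T[24,14]:14*68629175807115+401282560341390=1362091021641000 · T[24,15]:15*8479404429331+68629175807115=195820242247080 · T[24,16]:16*762361127264+8479404429331=20677182465555 · T[24,17]:17*49916988803+762361127264=1610949936915 · T[24,18]:18*2364885369+49916988803=92484925445
[25] T[25,15]:15*195820242247080+1362091021641000=4299394655347200 · T[25,16]:16*20677182465555+195820242247080=526655161695960 · T[25,17]:17*1610949936915+20677182465555=48063331393110 · T[25,18]:18*92484925445+1610949936915=3275678594925
Read S(25,15) = 4299394655347200, S(25,16) = 526655161695960, S(25,17) = 48063331393110, S(25,18) = 3275678594925.

4299394655347200, 526655161695960, 48063331393110, 3275678594925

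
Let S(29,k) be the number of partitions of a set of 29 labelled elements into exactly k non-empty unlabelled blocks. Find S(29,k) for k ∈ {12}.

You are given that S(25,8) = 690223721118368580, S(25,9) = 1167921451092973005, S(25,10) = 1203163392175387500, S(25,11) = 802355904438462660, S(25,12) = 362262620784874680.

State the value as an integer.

row 26: T[26][9]=9·1167921451092973005+690223721118368580=11201516780955125625  T[26][10]=10·1203163392175387500+1167921451092973005=13199555372846848005  T[26][11]=11·802355904438462660+1203163392175387500=10029078340998476760  T[26][12]=12·362262620784874680+802355904438462660=5149507353856958820
row 27: T[27][10]=10·13199555372846848005+11201516780955125625=143197070509423605675  T[27][11]=11·10029078340998476760+13199555372846848005=123519417123830092365  T[27][12]=12·5149507353856958820+10029078340998476760=71823166587281982600
row 28: T[28][11]=11·123519417123830092365+143197070509423605675=1501910658871554621690  T[28][12]=12·71823166587281982600+123519417123830092365=985397416171213883565
row 29: T[29][12]=12·985397416171213883565+1501910658871554621690=13326679652926121224470
Read S(29,12) = 13326679652926121224470.

13326679652926121224470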